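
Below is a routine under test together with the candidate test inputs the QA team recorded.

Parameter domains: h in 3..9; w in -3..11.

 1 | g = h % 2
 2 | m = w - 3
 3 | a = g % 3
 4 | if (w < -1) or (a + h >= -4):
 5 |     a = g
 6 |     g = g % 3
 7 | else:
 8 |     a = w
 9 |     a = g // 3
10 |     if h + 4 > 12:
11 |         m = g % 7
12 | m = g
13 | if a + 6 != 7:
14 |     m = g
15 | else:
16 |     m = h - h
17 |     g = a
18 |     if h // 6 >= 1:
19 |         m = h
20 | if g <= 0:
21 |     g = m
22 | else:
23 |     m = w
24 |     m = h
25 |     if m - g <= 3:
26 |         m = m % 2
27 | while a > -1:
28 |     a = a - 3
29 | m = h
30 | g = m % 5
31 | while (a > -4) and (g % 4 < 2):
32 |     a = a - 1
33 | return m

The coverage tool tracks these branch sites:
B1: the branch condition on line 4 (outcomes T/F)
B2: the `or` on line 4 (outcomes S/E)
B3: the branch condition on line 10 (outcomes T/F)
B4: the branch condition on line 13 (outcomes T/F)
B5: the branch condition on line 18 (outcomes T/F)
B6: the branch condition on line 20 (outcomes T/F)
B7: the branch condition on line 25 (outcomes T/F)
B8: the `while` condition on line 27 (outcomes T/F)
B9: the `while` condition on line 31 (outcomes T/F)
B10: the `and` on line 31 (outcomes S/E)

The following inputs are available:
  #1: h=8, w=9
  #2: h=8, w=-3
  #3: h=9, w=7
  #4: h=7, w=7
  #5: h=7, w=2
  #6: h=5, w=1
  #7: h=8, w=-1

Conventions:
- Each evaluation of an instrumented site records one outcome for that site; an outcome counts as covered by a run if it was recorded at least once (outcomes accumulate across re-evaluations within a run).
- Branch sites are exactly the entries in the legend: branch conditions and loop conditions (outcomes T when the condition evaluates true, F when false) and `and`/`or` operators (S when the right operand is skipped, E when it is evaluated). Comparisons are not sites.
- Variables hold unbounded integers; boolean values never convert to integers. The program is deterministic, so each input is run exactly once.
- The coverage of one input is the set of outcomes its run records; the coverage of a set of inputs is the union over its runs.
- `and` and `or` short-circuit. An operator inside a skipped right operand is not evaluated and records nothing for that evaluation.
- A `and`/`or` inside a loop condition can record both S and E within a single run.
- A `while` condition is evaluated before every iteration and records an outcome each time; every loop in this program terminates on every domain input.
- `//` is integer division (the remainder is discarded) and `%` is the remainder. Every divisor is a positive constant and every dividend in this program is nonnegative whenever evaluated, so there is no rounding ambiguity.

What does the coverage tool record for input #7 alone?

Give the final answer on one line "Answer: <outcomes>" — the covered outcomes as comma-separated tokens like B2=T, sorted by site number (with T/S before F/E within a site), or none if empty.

Tracing the run of input #7 (h=8, w=-1):
  B2->E, B1->T, B4->T, B6->T, B8->T, B8->F, B10->E, B9->F
deduplicating events, the covered set is: B1=T, B2=E, B4=T, B6=T, B8=T, B8=F, B9=F, B10=E

Answer: B1=T, B2=E, B4=T, B6=T, B8=T, B8=F, B9=F, B10=E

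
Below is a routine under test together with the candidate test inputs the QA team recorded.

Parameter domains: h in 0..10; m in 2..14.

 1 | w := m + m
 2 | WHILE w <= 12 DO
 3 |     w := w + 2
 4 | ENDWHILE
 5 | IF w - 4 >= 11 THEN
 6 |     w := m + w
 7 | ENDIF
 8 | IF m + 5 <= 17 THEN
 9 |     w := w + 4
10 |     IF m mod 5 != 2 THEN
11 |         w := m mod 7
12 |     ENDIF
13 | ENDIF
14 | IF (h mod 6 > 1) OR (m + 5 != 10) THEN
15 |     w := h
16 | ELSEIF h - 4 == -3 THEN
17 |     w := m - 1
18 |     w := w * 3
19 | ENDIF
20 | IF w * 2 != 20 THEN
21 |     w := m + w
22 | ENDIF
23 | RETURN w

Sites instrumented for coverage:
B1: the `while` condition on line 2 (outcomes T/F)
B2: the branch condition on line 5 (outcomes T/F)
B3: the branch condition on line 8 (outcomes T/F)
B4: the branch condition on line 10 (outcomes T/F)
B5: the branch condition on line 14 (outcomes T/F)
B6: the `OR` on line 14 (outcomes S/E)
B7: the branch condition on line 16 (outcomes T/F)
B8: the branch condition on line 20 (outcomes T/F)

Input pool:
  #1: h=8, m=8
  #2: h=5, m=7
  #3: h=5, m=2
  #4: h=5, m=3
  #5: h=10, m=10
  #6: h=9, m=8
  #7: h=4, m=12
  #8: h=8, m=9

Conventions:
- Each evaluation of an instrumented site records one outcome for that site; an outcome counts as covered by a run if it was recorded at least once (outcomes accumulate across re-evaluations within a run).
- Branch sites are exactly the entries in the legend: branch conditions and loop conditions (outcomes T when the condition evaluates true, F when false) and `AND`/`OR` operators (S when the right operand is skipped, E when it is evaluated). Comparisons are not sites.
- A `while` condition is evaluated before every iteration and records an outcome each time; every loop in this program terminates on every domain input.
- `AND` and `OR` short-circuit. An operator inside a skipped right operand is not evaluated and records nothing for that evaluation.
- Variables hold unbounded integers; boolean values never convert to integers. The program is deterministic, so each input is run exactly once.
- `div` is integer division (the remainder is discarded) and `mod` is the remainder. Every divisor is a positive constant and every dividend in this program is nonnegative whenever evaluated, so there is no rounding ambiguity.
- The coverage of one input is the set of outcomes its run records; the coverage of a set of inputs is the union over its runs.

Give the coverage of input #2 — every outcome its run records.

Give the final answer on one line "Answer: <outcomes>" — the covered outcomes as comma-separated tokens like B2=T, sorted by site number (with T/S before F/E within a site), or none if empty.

Running input #2 (h=5, m=7), event by event:
  B1->F, B2->F, B3->T, B4->F, B6->S, B5->T, B8->T
distinct outcomes covered: B1=F, B2=F, B3=T, B4=F, B5=T, B6=S, B8=T

Answer: B1=F, B2=F, B3=T, B4=F, B5=T, B6=S, B8=T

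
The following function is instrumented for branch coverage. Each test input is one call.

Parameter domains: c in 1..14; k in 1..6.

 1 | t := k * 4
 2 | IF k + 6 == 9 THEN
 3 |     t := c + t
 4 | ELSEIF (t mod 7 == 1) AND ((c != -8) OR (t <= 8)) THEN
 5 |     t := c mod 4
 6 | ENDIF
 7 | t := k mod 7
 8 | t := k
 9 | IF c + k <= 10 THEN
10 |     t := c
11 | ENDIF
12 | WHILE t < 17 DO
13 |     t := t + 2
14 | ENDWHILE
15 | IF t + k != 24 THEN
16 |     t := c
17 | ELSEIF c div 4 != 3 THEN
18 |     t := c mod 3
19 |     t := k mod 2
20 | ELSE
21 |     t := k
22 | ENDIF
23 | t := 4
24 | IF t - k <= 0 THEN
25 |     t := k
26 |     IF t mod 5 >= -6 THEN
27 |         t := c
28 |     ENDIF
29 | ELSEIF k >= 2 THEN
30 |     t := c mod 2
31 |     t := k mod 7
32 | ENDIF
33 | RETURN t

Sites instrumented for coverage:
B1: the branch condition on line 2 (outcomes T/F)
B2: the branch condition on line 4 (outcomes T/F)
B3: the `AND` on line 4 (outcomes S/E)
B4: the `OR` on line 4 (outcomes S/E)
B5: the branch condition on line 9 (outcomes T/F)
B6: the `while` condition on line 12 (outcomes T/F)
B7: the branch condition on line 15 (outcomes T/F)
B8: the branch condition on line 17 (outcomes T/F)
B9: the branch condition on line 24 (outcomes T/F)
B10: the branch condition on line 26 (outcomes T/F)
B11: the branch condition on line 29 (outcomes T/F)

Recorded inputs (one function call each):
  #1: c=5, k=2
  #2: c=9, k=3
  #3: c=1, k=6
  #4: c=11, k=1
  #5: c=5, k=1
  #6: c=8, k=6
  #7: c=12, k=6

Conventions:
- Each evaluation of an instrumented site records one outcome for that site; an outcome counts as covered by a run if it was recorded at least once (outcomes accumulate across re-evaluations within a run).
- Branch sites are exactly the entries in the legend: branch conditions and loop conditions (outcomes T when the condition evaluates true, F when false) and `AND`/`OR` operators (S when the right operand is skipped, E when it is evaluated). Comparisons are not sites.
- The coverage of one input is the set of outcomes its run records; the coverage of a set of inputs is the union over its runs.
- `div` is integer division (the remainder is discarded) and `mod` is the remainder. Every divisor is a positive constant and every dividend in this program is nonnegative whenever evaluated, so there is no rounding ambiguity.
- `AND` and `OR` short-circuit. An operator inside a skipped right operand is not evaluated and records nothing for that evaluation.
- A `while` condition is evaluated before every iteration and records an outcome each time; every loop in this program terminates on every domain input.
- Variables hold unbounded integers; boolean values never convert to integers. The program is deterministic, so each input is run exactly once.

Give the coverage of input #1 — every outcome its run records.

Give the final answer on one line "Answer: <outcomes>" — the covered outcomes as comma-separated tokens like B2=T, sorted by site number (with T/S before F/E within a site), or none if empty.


Simulating input #1 (c=5, k=2) step by step:
  B1->F, B3->E, B4->S, B2->T, B5->T, B6->T, B6->T, B6->T, B6->T, B6->T
  B6->T, B6->F, B7->T, B9->F, B11->T
as a set, this run covers: B1=F, B2=T, B3=E, B4=S, B5=T, B6=T, B6=F, B7=T, B9=F, B11=T
Answer: B1=F, B2=T, B3=E, B4=S, B5=T, B6=T, B6=F, B7=T, B9=F, B11=T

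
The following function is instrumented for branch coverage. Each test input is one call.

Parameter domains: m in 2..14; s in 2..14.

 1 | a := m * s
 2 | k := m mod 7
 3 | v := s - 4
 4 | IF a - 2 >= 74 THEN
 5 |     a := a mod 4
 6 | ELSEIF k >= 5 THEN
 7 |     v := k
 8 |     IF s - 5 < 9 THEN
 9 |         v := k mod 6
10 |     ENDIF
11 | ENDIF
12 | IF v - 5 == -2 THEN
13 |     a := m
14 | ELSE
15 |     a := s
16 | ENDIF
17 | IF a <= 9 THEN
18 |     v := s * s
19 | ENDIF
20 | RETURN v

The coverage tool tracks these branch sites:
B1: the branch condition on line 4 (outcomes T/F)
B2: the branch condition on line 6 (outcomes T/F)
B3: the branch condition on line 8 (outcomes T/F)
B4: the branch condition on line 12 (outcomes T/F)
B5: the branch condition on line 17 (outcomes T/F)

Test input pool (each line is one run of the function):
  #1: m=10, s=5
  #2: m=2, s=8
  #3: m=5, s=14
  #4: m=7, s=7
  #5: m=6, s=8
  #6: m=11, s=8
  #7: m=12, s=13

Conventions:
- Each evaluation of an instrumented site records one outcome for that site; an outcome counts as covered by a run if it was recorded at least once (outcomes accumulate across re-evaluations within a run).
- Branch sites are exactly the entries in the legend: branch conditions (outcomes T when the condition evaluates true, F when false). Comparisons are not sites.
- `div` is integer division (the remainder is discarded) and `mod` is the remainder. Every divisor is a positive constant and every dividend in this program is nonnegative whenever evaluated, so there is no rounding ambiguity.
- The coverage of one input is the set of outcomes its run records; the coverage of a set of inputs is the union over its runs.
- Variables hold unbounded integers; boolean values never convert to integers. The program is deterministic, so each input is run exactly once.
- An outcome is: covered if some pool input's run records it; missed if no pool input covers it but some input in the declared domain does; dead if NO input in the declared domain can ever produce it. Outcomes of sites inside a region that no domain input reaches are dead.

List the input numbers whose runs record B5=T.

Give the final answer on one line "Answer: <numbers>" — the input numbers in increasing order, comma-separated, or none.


input #1 (m=10, s=5): produces B5=T
input #2 (m=2, s=8): produces B5=T
input #3 (m=5, s=14): does not produce B5=T
input #4 (m=7, s=7): produces B5=T
input #5 (m=6, s=8): produces B5=T
input #6 (m=11, s=8): produces B5=T
input #7 (m=12, s=13): does not produce B5=T
Answer: 1, 2, 4, 5, 6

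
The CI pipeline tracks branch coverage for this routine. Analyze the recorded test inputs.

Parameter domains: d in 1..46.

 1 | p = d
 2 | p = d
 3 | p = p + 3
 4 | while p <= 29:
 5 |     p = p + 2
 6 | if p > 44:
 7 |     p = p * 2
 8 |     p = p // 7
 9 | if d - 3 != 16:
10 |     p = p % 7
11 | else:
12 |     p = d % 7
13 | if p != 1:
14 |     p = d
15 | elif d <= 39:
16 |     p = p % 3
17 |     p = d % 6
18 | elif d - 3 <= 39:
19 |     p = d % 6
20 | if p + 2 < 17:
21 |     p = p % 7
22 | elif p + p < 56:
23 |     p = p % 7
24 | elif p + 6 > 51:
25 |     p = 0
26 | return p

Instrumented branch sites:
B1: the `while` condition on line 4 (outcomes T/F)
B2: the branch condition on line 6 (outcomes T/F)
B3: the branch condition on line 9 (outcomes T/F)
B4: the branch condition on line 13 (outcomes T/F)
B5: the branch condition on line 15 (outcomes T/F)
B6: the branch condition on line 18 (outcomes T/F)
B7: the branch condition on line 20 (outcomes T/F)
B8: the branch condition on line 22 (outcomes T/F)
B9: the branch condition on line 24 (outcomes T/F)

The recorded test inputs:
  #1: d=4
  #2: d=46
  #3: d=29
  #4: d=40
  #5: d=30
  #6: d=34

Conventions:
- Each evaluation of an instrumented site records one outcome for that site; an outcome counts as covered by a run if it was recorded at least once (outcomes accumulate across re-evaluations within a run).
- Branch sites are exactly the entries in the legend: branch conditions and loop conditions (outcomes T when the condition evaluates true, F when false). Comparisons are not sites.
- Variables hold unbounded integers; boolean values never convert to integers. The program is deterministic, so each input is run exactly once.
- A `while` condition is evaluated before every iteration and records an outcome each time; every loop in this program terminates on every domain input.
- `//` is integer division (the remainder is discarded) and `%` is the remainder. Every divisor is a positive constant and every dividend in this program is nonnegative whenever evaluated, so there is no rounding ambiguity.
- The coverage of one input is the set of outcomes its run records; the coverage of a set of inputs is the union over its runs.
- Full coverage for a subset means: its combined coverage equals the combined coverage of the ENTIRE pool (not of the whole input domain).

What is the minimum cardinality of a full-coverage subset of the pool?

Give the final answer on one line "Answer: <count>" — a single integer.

input #1, d=4: events B1->T, B1->T, B1->T, B1->T, B1->T, B1->T, B1->T, B1->T, B1->T, B1->T, B1->T, B1->T, B1->F, B2->F, ...; outcomes B1=T, B1=F, B2=F, B3=T, B4=T, B7=T
input #2, d=46: events B1->F, B2->T, B3->T, B4->T, B7->F, B8->F, B9->T; outcomes B1=F, B2=T, B3=T, B4=T, B7=F, B8=F, B9=T
input #3, d=29: events B1->F, B2->F, B3->T, B4->T, B7->F, B8->F, B9->F; outcomes B1=F, B2=F, B3=T, B4=T, B7=F, B8=F, B9=F
input #4, d=40: events B1->F, B2->F, B3->T, B4->F, B5->F, B6->T, B7->T; outcomes B1=F, B2=F, B3=T, B4=F, B5=F, B6=T, B7=T
input #5, d=30: events B1->F, B2->F, B3->T, B4->T, B7->F, B8->F, B9->F; outcomes B1=F, B2=F, B3=T, B4=T, B7=F, B8=F, B9=F
input #6, d=34: events B1->F, B2->F, B3->T, B4->T, B7->F, B8->F, B9->F; outcomes B1=F, B2=F, B3=T, B4=T, B7=F, B8=F, B9=F
the full pool covers 14 outcomes: B1=T, B1=F, B2=T, B2=F, B3=T, B4=T, B4=F, B5=F, B6=T, B7=T, B7=F, B8=F, B9=T, B9=F
every size-1 subset falls short of the 14 outcomes (best: 7/14)
every size-2 subset falls short of the 14 outcomes (best: 12/14)
every size-3 subset falls short of the 14 outcomes (best: 13/14)
size 4: inputs {1, 2, 3, 4} cover all 14 outcomes, and no lexicographically smaller subset of this size does

Answer: 4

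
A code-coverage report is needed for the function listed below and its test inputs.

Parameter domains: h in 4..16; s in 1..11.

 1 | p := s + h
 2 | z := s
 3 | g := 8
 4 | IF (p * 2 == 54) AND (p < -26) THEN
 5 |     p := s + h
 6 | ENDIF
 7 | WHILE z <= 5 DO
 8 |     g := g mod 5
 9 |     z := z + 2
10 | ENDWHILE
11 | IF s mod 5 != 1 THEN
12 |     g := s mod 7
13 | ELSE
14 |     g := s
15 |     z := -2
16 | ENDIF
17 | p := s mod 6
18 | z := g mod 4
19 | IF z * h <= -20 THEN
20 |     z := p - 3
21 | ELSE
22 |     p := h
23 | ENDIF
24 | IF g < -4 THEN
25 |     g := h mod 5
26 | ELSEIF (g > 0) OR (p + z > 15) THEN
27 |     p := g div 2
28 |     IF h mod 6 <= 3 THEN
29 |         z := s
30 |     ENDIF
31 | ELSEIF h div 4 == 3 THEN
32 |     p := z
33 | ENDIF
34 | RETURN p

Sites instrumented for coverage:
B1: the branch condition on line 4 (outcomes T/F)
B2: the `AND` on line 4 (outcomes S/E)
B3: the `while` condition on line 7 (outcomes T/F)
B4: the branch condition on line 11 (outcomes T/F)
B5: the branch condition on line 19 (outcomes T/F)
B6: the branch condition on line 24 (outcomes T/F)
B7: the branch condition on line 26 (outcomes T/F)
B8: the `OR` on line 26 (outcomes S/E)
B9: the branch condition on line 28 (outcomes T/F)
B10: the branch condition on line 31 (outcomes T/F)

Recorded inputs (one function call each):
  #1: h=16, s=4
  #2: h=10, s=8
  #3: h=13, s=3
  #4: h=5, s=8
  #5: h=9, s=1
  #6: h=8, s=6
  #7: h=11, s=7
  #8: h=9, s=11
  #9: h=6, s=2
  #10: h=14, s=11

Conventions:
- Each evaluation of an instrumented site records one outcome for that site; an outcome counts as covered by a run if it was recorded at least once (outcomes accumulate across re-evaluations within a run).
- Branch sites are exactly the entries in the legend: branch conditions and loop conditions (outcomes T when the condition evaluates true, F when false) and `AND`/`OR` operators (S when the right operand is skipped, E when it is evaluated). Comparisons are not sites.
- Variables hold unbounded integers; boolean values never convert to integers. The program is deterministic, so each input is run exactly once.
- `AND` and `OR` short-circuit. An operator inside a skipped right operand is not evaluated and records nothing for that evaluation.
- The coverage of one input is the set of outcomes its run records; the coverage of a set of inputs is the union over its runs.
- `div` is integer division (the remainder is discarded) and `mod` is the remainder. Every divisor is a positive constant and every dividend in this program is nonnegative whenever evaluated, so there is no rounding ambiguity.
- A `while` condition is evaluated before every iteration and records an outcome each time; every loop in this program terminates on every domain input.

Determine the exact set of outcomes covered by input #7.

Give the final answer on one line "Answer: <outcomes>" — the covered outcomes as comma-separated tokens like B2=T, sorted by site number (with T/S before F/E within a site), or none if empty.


Tracing the run of input #7 (h=11, s=7):
  B2->S, B1->F, B3->F, B4->T, B5->F, B6->F, B8->E, B7->F, B10->F
deduplicating events, the covered set is: B1=F, B2=S, B3=F, B4=T, B5=F, B6=F, B7=F, B8=E, B10=F
Answer: B1=F, B2=S, B3=F, B4=T, B5=F, B6=F, B7=F, B8=E, B10=F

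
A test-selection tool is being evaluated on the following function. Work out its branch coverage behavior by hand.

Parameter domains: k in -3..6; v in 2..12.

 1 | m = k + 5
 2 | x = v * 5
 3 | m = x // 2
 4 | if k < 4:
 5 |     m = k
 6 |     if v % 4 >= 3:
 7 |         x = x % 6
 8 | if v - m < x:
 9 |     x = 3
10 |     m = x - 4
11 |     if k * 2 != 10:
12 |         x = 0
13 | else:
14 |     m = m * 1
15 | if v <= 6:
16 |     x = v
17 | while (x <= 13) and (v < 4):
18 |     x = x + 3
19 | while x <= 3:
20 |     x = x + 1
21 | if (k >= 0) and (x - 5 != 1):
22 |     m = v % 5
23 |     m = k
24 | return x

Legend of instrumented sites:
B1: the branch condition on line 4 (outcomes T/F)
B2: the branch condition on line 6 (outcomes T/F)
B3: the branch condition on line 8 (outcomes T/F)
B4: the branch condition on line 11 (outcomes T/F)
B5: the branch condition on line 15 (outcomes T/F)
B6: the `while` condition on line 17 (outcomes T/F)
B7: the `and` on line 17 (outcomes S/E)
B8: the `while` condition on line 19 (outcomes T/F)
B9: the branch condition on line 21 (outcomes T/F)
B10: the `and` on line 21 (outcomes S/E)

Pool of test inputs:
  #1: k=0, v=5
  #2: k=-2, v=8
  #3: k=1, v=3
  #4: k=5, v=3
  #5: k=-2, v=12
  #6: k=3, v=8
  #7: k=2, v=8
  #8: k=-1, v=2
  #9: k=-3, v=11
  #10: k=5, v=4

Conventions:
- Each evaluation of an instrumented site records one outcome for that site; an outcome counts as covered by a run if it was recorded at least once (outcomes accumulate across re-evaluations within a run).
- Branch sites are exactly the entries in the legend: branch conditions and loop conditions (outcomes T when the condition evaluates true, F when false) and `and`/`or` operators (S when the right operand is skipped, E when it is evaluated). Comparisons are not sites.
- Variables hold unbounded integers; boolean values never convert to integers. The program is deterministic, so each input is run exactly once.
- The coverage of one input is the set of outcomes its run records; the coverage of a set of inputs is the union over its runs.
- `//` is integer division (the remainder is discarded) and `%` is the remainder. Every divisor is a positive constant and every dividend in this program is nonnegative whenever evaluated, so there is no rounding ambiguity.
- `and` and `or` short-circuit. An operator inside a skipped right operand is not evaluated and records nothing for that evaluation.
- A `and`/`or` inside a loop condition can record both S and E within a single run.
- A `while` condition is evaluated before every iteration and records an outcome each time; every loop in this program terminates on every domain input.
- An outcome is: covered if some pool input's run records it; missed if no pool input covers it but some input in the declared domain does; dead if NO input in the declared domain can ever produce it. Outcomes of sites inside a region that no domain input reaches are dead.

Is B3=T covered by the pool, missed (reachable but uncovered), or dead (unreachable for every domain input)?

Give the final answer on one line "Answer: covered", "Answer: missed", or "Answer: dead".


B3=T is recorded by pool input(s) 1, 2, 3, 4, 5, 6, 7, 8, 10 -> covered
Answer: covered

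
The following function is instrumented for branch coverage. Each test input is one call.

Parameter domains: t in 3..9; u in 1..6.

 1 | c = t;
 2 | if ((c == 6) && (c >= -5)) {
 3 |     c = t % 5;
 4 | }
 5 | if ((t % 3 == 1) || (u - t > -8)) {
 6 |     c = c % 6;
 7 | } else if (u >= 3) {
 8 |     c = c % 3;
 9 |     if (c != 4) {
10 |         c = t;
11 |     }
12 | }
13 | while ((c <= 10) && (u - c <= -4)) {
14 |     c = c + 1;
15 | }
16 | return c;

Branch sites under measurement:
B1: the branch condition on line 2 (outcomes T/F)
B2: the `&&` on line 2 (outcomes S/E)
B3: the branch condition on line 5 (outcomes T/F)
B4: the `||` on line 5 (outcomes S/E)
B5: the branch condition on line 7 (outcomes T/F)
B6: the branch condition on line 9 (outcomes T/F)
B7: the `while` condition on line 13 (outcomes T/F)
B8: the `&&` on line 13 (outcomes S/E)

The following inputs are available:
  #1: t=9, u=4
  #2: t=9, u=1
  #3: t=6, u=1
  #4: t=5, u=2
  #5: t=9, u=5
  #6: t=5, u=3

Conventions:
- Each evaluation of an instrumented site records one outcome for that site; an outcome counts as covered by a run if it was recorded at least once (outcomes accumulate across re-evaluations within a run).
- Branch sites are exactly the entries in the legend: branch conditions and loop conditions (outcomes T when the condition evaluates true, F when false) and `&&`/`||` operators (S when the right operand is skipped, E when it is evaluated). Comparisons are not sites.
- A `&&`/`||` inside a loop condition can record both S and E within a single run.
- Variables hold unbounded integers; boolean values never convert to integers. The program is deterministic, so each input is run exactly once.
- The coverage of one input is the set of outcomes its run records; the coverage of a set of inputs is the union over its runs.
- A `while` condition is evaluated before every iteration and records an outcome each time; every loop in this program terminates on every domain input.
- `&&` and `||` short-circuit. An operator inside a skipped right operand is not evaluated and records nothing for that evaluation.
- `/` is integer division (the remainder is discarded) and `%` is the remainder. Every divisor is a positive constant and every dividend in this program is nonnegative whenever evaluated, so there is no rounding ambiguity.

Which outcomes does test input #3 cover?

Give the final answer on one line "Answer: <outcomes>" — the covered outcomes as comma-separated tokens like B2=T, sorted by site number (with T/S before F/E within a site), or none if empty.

Running input #3 (t=6, u=1), event by event:
  B2->E, B1->T, B4->E, B3->T, B8->E, B7->F
distinct outcomes covered: B1=T, B2=E, B3=T, B4=E, B7=F, B8=E

Answer: B1=T, B2=E, B3=T, B4=E, B7=F, B8=E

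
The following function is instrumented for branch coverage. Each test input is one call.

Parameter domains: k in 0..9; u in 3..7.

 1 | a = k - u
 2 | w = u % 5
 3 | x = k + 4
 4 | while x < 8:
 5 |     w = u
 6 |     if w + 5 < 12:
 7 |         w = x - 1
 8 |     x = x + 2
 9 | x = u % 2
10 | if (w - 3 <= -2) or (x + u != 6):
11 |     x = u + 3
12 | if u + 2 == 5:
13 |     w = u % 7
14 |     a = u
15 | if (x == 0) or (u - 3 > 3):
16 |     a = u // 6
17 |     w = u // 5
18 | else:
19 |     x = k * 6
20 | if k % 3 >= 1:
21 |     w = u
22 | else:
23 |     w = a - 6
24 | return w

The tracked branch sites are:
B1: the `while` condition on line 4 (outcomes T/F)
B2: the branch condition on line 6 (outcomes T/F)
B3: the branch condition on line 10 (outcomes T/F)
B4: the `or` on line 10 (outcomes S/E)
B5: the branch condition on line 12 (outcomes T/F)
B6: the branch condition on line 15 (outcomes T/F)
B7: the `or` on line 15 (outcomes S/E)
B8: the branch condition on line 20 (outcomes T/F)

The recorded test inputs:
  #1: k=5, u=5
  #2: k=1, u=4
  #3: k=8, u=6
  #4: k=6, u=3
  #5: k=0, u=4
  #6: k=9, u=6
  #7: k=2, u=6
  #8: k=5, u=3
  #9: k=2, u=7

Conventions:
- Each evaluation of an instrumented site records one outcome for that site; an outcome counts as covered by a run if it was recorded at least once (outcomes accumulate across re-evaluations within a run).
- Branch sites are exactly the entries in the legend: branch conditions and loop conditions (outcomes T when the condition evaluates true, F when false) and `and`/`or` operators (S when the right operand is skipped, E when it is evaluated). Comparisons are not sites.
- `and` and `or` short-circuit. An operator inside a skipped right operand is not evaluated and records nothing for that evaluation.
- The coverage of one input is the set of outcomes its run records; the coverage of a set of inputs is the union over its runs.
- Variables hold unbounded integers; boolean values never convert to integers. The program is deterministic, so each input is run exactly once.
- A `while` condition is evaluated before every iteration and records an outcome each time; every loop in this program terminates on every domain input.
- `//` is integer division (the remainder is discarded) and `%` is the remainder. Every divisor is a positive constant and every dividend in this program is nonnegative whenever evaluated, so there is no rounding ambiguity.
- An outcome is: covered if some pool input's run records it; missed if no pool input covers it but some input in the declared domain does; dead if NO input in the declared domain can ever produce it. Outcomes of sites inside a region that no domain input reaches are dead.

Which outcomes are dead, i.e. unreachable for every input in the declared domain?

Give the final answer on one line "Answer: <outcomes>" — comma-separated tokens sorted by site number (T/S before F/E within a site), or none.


running all 50 domain inputs and tallying outcomes:
  reachable outcomes have witnesses, e.g. B1=T (e.g. k=0, u=3), B1=F (e.g. k=0, u=3), B2=T (e.g. k=0, u=3), B2=F (e.g. k=0, u=7)
Answer: none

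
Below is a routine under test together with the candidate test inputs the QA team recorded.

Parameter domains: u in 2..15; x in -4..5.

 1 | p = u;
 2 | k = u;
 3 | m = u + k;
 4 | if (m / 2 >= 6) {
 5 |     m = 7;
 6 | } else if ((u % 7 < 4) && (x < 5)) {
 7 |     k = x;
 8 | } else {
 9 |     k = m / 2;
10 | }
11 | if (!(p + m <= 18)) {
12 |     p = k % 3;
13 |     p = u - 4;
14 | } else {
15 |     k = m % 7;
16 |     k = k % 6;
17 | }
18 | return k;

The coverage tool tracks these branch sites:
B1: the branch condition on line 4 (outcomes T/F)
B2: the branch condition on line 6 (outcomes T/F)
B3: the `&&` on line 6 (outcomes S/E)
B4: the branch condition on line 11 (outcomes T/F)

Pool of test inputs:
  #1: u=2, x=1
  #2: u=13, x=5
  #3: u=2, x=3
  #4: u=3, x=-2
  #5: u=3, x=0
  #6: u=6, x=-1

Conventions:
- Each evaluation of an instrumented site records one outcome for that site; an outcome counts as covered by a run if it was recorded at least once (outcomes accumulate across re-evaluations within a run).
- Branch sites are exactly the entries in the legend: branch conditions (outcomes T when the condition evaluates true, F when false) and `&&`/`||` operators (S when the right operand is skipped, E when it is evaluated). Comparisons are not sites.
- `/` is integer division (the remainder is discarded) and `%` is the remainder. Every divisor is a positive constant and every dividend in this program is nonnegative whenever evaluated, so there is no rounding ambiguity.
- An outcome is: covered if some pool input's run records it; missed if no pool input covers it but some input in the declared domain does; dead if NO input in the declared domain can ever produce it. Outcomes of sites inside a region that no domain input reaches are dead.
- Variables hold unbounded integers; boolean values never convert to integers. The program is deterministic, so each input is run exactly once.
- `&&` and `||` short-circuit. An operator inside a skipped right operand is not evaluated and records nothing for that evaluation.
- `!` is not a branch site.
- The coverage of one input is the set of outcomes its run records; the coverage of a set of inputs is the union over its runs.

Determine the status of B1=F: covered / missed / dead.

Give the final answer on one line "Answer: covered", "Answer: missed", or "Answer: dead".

B1=F is recorded by pool input(s) 1, 3, 4, 5 -> covered

Answer: covered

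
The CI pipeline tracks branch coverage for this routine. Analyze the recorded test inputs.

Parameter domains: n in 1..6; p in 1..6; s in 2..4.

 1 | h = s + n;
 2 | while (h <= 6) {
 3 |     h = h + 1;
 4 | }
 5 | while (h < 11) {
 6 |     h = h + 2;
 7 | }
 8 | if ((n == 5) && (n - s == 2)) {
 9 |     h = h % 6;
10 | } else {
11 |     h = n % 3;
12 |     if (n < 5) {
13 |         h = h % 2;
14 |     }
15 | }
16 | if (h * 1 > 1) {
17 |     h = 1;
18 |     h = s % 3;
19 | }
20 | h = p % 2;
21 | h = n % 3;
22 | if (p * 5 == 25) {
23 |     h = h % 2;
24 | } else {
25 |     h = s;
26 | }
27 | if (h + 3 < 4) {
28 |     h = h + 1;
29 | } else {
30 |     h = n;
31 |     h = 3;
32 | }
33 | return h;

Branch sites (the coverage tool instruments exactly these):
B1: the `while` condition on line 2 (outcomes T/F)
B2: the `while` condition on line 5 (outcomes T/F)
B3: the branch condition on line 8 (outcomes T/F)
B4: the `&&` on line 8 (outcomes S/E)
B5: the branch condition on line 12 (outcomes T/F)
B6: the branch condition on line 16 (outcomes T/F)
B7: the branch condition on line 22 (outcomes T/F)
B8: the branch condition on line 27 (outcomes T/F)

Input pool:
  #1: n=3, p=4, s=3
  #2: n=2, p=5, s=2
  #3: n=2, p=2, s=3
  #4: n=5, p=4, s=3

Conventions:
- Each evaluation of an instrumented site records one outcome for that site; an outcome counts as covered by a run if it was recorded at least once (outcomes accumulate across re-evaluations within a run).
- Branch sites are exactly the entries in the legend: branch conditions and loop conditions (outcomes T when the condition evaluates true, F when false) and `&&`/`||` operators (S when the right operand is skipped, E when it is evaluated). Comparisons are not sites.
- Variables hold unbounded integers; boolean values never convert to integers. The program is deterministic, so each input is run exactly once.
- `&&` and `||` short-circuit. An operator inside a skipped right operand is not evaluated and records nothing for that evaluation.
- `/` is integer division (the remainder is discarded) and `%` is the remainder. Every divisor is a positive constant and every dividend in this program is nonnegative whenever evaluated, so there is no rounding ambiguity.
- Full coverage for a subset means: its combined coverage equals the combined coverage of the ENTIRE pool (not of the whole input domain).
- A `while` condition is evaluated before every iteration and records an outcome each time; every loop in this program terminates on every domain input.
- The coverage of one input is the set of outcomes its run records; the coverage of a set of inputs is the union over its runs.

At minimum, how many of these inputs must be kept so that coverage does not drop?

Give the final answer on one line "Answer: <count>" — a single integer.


run #1 (n=3, p=4, s=3) runs B1->T, B1->F, B2->T, B2->T, B2->F, B4->S, B3->F, B5->T, B6->F, B7->F, B8->F; records B1=T, B1=F, B2=T, B2=F, B3=F, B4=S, B5=T, B6=F, B7=F, B8=F
run #2 (n=2, p=5, s=2) runs B1->T, B1->T, B1->T, B1->F, B2->T, B2->T, B2->F, B4->S, B3->F, B5->T, B6->F, B7->T, B8->T; records B1=T, B1=F, B2=T, B2=F, B3=F, B4=S, B5=T, B6=F, B7=T, B8=T
run #3 (n=2, p=2, s=3) runs B1->T, B1->T, B1->F, B2->T, B2->T, B2->F, B4->S, B3->F, B5->T, B6->F, B7->F, B8->F; records B1=T, B1=F, B2=T, B2=F, B3=F, B4=S, B5=T, B6=F, B7=F, B8=F
run #4 (n=5, p=4, s=3) runs B1->F, B2->T, B2->T, B2->F, B4->E, B3->T, B6->F, B7->F, B8->F; records B1=F, B2=T, B2=F, B3=T, B4=E, B6=F, B7=F, B8=F
pool-wide coverage (14 outcomes): B1=T, B1=F, B2=T, B2=F, B3=T, B3=F, B4=S, B4=E, B5=T, B6=F, B7=T, B7=F, B8=T, B8=F
every size-1 subset falls short of the 14 outcomes (best: 10/14)
size 2: inputs {2, 4} cover all 14 outcomes, and no lexicographically smaller subset of this size does
Answer: 2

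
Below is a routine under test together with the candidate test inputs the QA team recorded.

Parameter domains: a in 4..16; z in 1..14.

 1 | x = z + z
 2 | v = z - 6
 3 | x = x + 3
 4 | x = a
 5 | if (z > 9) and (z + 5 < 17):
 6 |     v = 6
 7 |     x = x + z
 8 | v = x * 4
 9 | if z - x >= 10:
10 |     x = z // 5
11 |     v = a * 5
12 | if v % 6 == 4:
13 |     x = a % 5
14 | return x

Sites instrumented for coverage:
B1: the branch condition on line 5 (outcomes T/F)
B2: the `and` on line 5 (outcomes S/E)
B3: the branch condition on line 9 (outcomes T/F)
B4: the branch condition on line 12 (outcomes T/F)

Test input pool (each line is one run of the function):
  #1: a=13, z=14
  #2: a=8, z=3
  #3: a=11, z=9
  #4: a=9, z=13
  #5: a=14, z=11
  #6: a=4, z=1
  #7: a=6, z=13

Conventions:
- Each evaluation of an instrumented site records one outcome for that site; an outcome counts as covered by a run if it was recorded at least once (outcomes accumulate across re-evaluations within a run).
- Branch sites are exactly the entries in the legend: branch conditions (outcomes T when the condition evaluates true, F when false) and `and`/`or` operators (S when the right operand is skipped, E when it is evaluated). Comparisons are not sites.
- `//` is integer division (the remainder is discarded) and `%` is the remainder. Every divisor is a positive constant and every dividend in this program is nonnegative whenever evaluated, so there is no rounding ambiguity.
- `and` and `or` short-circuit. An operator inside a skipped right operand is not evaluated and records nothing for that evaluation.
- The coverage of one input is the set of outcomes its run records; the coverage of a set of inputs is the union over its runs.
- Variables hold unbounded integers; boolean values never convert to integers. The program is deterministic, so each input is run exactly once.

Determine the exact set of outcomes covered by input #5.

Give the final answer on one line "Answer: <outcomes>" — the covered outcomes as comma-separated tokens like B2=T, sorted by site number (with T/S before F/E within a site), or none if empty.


Event log for input #5 (a=14, z=11):
  B2->E, B1->T, B3->F, B4->T
deduplicating events, the covered set is: B1=T, B2=E, B3=F, B4=T
Answer: B1=T, B2=E, B3=F, B4=T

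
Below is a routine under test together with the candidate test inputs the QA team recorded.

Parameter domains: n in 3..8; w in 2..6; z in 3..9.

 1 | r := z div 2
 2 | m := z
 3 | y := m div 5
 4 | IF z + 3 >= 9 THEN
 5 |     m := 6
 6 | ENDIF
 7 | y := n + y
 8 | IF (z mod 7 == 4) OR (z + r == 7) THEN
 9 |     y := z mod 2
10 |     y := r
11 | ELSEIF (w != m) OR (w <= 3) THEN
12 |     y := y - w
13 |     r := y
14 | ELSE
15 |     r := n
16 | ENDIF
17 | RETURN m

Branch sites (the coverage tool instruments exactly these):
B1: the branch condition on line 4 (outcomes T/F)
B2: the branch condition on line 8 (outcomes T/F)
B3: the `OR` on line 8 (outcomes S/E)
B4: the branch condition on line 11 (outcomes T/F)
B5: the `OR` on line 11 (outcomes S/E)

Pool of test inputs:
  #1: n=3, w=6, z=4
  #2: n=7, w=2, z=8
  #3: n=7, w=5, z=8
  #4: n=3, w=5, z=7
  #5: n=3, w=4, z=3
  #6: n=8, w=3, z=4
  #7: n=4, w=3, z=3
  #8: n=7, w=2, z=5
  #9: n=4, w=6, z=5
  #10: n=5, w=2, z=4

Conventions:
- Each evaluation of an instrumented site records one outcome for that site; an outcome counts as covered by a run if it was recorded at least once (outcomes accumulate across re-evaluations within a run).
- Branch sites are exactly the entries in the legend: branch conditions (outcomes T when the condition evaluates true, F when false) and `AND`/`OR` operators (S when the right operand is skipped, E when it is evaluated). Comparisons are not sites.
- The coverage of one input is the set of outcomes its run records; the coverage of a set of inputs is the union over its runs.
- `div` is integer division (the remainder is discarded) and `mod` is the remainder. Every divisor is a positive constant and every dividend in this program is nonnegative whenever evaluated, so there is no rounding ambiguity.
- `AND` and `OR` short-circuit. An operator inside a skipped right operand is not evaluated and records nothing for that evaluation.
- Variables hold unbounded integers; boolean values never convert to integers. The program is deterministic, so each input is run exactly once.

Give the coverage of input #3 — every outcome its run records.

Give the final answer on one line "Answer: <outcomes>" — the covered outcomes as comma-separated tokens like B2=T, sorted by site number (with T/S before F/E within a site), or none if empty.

Simulating input #3 (n=7, w=5, z=8) step by step:
  B1->T, B3->E, B2->F, B5->S, B4->T
collecting distinct outcomes: B1=T, B2=F, B3=E, B4=T, B5=S

Answer: B1=T, B2=F, B3=E, B4=T, B5=S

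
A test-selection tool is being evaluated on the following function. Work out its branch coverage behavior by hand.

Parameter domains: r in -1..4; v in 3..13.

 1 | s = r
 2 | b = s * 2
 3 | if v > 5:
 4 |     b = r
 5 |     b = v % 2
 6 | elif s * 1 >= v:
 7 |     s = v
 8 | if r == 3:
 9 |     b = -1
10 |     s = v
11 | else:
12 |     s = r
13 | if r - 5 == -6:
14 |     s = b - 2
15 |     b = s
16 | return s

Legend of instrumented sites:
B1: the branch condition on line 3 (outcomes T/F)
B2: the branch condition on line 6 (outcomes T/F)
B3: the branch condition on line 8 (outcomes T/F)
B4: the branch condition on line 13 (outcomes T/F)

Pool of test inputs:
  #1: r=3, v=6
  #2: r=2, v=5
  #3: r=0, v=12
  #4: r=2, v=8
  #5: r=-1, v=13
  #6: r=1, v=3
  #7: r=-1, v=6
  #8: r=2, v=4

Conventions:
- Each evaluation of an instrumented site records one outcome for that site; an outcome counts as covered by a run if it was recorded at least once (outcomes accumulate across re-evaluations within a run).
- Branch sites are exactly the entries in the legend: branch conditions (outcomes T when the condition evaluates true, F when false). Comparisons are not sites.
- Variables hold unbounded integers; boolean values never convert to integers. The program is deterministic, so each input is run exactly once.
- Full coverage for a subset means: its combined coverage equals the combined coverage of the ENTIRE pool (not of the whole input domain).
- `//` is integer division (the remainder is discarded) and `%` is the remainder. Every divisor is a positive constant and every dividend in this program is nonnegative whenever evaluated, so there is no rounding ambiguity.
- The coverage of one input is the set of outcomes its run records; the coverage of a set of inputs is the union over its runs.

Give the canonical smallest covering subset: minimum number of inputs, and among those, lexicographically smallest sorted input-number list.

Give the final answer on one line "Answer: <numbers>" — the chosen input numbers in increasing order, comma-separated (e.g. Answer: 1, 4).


run #1 (r=3, v=6) runs B1->T, B3->T, B4->F; records B1=T, B3=T, B4=F
run #2 (r=2, v=5) runs B1->F, B2->F, B3->F, B4->F; records B1=F, B2=F, B3=F, B4=F
run #3 (r=0, v=12) runs B1->T, B3->F, B4->F; records B1=T, B3=F, B4=F
run #4 (r=2, v=8) runs B1->T, B3->F, B4->F; records B1=T, B3=F, B4=F
run #5 (r=-1, v=13) runs B1->T, B3->F, B4->T; records B1=T, B3=F, B4=T
run #6 (r=1, v=3) runs B1->F, B2->F, B3->F, B4->F; records B1=F, B2=F, B3=F, B4=F
run #7 (r=-1, v=6) runs B1->T, B3->F, B4->T; records B1=T, B3=F, B4=T
run #8 (r=2, v=4) runs B1->F, B2->F, B3->F, B4->F; records B1=F, B2=F, B3=F, B4=F
pool-wide coverage (7 outcomes): B1=T, B1=F, B2=F, B3=T, B3=F, B4=T, B4=F
checked all size-1 subsets: none covers 7 outcomes (max 4/7)
checked all size-2 subsets: none covers 7 outcomes (max 6/7)
the canonical winner is {1, 2, 5}: size 3, full 7-outcome coverage, earliest index list among size-3 covers
Answer: 1, 2, 5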